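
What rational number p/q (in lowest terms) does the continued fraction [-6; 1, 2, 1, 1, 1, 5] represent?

Work from the innermost term outward:
Start with 5.
1 + 1/(5/1) = 1 + 1/5 = 6/5
1 + 1/(6/5) = 1 + 5/6 = 11/6
1 + 1/(11/6) = 1 + 6/11 = 17/11
2 + 1/(17/11) = 2 + 11/17 = 45/17
1 + 1/(45/17) = 1 + 17/45 = 62/45
-6 + 1/(62/45) = -6 + 45/62 = -327/62

-327/62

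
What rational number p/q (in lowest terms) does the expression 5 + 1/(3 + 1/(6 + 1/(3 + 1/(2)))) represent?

Starting at the tail and folding back:
Start with 2.
3 + 1/(2/1) = 3 + 1/2 = 7/2
6 + 1/(7/2) = 6 + 2/7 = 44/7
3 + 1/(44/7) = 3 + 7/44 = 139/44
5 + 1/(139/44) = 5 + 44/139 = 739/139

739/139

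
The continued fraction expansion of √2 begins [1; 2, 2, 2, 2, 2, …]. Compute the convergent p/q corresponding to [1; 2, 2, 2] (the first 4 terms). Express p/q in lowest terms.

Start with 2.
2 + 1/(2/1) = 2 + 1/2 = 5/2
2 + 1/(5/2) = 2 + 2/5 = 12/5
1 + 1/(12/5) = 1 + 5/12 = 17/12

17/12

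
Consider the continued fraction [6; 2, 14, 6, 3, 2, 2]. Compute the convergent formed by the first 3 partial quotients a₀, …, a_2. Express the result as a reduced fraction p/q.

188/29

Build up convergents one term at a time:
a_0 = 6: 6/1
a_1 = 2: 13/2
a_2 = 14: 188/29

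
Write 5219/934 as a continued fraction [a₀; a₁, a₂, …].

⌊5219/934⌋ = 5, remainder 549
⌊934/549⌋ = 1, remainder 385
⌊549/385⌋ = 1, remainder 164
⌊385/164⌋ = 2, remainder 57
⌊164/57⌋ = 2, remainder 50
⌊57/50⌋ = 1, remainder 7
⌊50/7⌋ = 7, remainder 1
⌊7/1⌋ = 7, remainder 0

[5; 1, 1, 2, 2, 1, 7, 7]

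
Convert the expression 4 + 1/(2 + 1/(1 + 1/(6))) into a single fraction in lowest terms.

Start with 6.
1 + 1/(6/1) = 1 + 1/6 = 7/6
2 + 1/(7/6) = 2 + 6/7 = 20/7
4 + 1/(20/7) = 4 + 7/20 = 87/20

87/20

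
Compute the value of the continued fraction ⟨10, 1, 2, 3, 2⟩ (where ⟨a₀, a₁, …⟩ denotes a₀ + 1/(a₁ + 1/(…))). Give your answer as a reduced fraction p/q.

a_0 = 10: 10/1
a_1 = 1: 11/1
a_2 = 2: 32/3
a_3 = 3: 107/10
a_4 = 2: 246/23

246/23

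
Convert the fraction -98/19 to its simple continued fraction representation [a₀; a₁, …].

[-6; 1, 5, 3]

⌊-98/19⌋ = -6, remainder 16
⌊19/16⌋ = 1, remainder 3
⌊16/3⌋ = 5, remainder 1
⌊3/1⌋ = 3, remainder 0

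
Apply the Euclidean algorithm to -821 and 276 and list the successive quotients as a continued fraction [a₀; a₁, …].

-821 ÷ 276 → quotient -3, remainder 7
276 ÷ 7 → quotient 39, remainder 3
7 ÷ 3 → quotient 2, remainder 1
3 ÷ 1 → quotient 3, remainder 0

[-3; 39, 2, 3]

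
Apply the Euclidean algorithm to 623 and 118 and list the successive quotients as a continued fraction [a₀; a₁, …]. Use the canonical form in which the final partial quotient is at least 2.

[5; 3, 1, 1, 2, 1, 4]

623 ÷ 118 → quotient 5, remainder 33
118 ÷ 33 → quotient 3, remainder 19
33 ÷ 19 → quotient 1, remainder 14
19 ÷ 14 → quotient 1, remainder 5
14 ÷ 5 → quotient 2, remainder 4
5 ÷ 4 → quotient 1, remainder 1
4 ÷ 1 → quotient 4, remainder 0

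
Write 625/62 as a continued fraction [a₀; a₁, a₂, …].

Apply division with remainder until the remainder is 0:
625 = 10·62 + 5, so a_0 = 10
62 = 12·5 + 2, so a_1 = 12
5 = 2·2 + 1, so a_2 = 2
2 = 2·1 + 0, so a_3 = 2

[10; 12, 2, 2]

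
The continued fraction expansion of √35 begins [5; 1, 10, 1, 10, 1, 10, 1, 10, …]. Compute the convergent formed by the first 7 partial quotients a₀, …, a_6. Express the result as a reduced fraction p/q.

9235/1561

Collapse the nested fraction from the inside out:
Start with 10.
1 + 1/(10/1) = 1 + 1/10 = 11/10
10 + 1/(11/10) = 10 + 10/11 = 120/11
1 + 1/(120/11) = 1 + 11/120 = 131/120
10 + 1/(131/120) = 10 + 120/131 = 1430/131
1 + 1/(1430/131) = 1 + 131/1430 = 1561/1430
5 + 1/(1561/1430) = 5 + 1430/1561 = 9235/1561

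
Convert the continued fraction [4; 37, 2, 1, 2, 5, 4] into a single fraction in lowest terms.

Collapse the nested fraction from the inside out:
Start with 4.
5 + 1/(4/1) = 5 + 1/4 = 21/4
2 + 1/(21/4) = 2 + 4/21 = 46/21
1 + 1/(46/21) = 1 + 21/46 = 67/46
2 + 1/(67/46) = 2 + 46/67 = 180/67
37 + 1/(180/67) = 37 + 67/180 = 6727/180
4 + 1/(6727/180) = 4 + 180/6727 = 27088/6727

27088/6727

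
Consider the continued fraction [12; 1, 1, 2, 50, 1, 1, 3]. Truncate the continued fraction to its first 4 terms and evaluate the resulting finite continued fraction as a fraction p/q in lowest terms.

Use the convergent recurrence hₖ = aₖ·hₖ₋₁ + hₖ₋₂ (and likewise for the denominators kₖ):
a_0 = 12: 12/1
a_1 = 1: 13/1
a_2 = 1: 25/2
a_3 = 2: 63/5

63/5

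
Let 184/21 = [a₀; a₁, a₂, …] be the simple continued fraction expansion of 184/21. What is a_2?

184 = 8·21 + 16, so a_0 = 8
21 = 1·16 + 5, so a_1 = 1
16 = 3·5 + 1, so a_2 = 3

3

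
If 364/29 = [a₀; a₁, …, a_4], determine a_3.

4

⌊364/29⌋ = 12, remainder 16
⌊29/16⌋ = 1, remainder 13
⌊16/13⌋ = 1, remainder 3
⌊13/3⌋ = 4, remainder 1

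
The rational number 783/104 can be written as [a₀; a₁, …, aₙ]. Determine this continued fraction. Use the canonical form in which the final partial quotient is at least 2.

[7; 1, 1, 8, 6]

⌊783/104⌋ = 7, remainder 55
⌊104/55⌋ = 1, remainder 49
⌊55/49⌋ = 1, remainder 6
⌊49/6⌋ = 8, remainder 1
⌊6/1⌋ = 6, remainder 0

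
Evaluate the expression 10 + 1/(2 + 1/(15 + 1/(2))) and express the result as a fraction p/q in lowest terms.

671/64

Compute successive convergents:
a_0 = 10: 10/1
a_1 = 2: 21/2
a_2 = 15: 325/31
a_3 = 2: 671/64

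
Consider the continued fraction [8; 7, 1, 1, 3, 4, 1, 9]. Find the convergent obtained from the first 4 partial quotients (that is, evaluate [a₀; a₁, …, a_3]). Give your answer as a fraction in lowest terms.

122/15

Start with 1.
1 + 1/(1/1) = 1 + 1/1 = 2/1
7 + 1/(2/1) = 7 + 1/2 = 15/2
8 + 1/(15/2) = 8 + 2/15 = 122/15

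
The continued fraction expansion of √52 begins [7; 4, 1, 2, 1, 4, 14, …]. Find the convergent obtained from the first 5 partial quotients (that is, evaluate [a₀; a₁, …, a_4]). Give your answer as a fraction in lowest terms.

137/19

Build up convergents one term at a time:
a_0 = 7: 7/1
a_1 = 4: 29/4
a_2 = 1: 36/5
a_3 = 2: 101/14
a_4 = 1: 137/19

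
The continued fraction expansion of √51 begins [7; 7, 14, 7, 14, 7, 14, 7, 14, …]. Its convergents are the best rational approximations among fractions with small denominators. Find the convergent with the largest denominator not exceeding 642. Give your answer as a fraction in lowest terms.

List convergents until the denominator exceeds the bound:
a_0 = 7: 7/1  (≤ bound)
a_1 = 7: 50/7  (≤ bound)
a_2 = 14: 707/99  (≤ bound)
a_3 = 7: 4999/700  (> 642, stop)

707/99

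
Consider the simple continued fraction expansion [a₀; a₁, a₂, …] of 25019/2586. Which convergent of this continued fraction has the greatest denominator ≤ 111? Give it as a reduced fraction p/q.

a_0 = 9: 9/1  (≤ bound)
a_1 = 1: 10/1  (≤ bound)
a_2 = 2: 29/3  (≤ bound)
a_3 = 13: 387/40  (≤ bound)
a_4 = 2: 803/83  (≤ bound)
a_5 = 1: 1190/123  (> 111, stop)

803/83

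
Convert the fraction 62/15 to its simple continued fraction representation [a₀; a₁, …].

62 ÷ 15 → quotient 4, remainder 2
15 ÷ 2 → quotient 7, remainder 1
2 ÷ 1 → quotient 2, remainder 0

[4; 7, 2]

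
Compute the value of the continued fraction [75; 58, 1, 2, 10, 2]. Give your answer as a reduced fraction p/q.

286115/3814

a_0 = 75: 75/1
a_1 = 58: 4351/58
a_2 = 1: 4426/59
a_3 = 2: 13203/176
a_4 = 10: 136456/1819
a_5 = 2: 286115/3814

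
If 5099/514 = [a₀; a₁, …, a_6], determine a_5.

5099 ÷ 514 → quotient 9, remainder 473
514 ÷ 473 → quotient 1, remainder 41
473 ÷ 41 → quotient 11, remainder 22
41 ÷ 22 → quotient 1, remainder 19
22 ÷ 19 → quotient 1, remainder 3
19 ÷ 3 → quotient 6, remainder 1

6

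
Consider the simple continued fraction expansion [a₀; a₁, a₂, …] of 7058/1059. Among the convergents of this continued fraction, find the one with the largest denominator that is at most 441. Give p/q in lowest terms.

1173/176

a_0 = 6: 6/1  (≤ bound)
a_1 = 1: 7/1  (≤ bound)
a_2 = 1: 13/2  (≤ bound)
a_3 = 1: 20/3  (≤ bound)
a_4 = 58: 1173/176  (≤ bound)
a_5 = 6: 7058/1059  (> 441, stop)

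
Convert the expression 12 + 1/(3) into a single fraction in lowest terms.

37/3

Collapse the nested fraction from the inside out:
Start with 3.
12 + 1/(3/1) = 12 + 1/3 = 37/3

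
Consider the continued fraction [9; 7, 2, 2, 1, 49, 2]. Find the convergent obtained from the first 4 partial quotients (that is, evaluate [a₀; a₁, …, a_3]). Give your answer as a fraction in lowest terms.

a_0 = 9: 9/1
a_1 = 7: 64/7
a_2 = 2: 137/15
a_3 = 2: 338/37

338/37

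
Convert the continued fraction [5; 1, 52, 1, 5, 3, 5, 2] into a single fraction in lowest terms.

71173/11899

Start with 2.
5 + 1/(2/1) = 5 + 1/2 = 11/2
3 + 1/(11/2) = 3 + 2/11 = 35/11
5 + 1/(35/11) = 5 + 11/35 = 186/35
1 + 1/(186/35) = 1 + 35/186 = 221/186
52 + 1/(221/186) = 52 + 186/221 = 11678/221
1 + 1/(11678/221) = 1 + 221/11678 = 11899/11678
5 + 1/(11899/11678) = 5 + 11678/11899 = 71173/11899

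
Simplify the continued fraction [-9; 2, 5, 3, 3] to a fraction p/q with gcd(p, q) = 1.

Start with 3.
3 + 1/(3/1) = 3 + 1/3 = 10/3
5 + 1/(10/3) = 5 + 3/10 = 53/10
2 + 1/(53/10) = 2 + 10/53 = 116/53
-9 + 1/(116/53) = -9 + 53/116 = -991/116

-991/116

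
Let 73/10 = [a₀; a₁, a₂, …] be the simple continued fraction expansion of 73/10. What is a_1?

3

Apply division with remainder until the remainder is 0:
73 ÷ 10 → quotient 7, remainder 3
10 ÷ 3 → quotient 3, remainder 1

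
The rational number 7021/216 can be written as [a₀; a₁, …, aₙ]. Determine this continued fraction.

7021 ÷ 216 → quotient 32, remainder 109
216 ÷ 109 → quotient 1, remainder 107
109 ÷ 107 → quotient 1, remainder 2
107 ÷ 2 → quotient 53, remainder 1
2 ÷ 1 → quotient 2, remainder 0

[32; 1, 1, 53, 2]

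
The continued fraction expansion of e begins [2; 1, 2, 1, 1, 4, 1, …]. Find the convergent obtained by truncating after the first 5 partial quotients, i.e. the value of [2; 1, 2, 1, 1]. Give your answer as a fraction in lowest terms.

Work from the innermost term outward:
Start with 1.
1 + 1/(1/1) = 1 + 1/1 = 2/1
2 + 1/(2/1) = 2 + 1/2 = 5/2
1 + 1/(5/2) = 1 + 2/5 = 7/5
2 + 1/(7/5) = 2 + 5/7 = 19/7

19/7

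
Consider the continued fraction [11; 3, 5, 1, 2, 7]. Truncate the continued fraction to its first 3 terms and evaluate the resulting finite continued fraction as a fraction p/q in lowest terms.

181/16

Starting at the tail and folding back:
Start with 5.
3 + 1/(5/1) = 3 + 1/5 = 16/5
11 + 1/(16/5) = 11 + 5/16 = 181/16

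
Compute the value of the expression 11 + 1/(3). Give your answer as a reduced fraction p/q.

Use the convergent recurrence hₖ = aₖ·hₖ₋₁ + hₖ₋₂ (and likewise for the denominators kₖ):
a_0 = 11: 11/1
a_1 = 3: 34/3

34/3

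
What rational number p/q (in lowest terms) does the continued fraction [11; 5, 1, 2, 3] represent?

637/57

Build up convergents one term at a time:
a_0 = 11: 11/1
a_1 = 5: 56/5
a_2 = 1: 67/6
a_3 = 2: 190/17
a_4 = 3: 637/57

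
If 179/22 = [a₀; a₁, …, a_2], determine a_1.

7

⌊179/22⌋ = 8, remainder 3
⌊22/3⌋ = 7, remainder 1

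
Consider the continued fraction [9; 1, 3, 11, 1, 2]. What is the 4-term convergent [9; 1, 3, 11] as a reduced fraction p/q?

a_0 = 9: 9/1
a_1 = 1: 10/1
a_2 = 3: 39/4
a_3 = 11: 439/45

439/45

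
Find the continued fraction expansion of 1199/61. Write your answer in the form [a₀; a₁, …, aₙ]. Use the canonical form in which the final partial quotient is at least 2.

Apply division with remainder until the remainder is 0:
⌊1199/61⌋ = 19, remainder 40
⌊61/40⌋ = 1, remainder 21
⌊40/21⌋ = 1, remainder 19
⌊21/19⌋ = 1, remainder 2
⌊19/2⌋ = 9, remainder 1
⌊2/1⌋ = 2, remainder 0

[19; 1, 1, 1, 9, 2]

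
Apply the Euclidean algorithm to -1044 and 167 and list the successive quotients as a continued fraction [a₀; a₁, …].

[-7; 1, 2, 1, 41]

-1044 = -7·167 + 125, so a_0 = -7
167 = 1·125 + 42, so a_1 = 1
125 = 2·42 + 41, so a_2 = 2
42 = 1·41 + 1, so a_3 = 1
41 = 41·1 + 0, so a_4 = 41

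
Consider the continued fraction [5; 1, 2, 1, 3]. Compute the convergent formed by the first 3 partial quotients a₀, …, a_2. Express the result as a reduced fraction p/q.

17/3

Build up convergents one term at a time:
a_0 = 5: 5/1
a_1 = 1: 6/1
a_2 = 2: 17/3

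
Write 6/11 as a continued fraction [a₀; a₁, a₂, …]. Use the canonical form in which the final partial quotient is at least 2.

Repeatedly divide and take the remainder:
6 = 0·11 + 6, so a_0 = 0
11 = 1·6 + 5, so a_1 = 1
6 = 1·5 + 1, so a_2 = 1
5 = 5·1 + 0, so a_3 = 5

[0; 1, 1, 5]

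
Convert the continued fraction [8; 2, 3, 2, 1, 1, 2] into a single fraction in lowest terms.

Start with 2.
1 + 1/(2/1) = 1 + 1/2 = 3/2
1 + 1/(3/2) = 1 + 2/3 = 5/3
2 + 1/(5/3) = 2 + 3/5 = 13/5
3 + 1/(13/5) = 3 + 5/13 = 44/13
2 + 1/(44/13) = 2 + 13/44 = 101/44
8 + 1/(101/44) = 8 + 44/101 = 852/101

852/101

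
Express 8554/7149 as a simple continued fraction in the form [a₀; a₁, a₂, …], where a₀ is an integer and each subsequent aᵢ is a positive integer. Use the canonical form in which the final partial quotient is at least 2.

[1; 5, 11, 3, 41]

⌊8554/7149⌋ = 1, remainder 1405
⌊7149/1405⌋ = 5, remainder 124
⌊1405/124⌋ = 11, remainder 41
⌊124/41⌋ = 3, remainder 1
⌊41/1⌋ = 41, remainder 0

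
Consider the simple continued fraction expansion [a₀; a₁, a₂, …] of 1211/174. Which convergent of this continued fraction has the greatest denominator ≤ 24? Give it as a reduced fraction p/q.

167/24

List convergents until the denominator exceeds the bound:
a_0 = 6: 6/1  (≤ bound)
a_1 = 1: 7/1  (≤ bound)
a_2 = 23: 167/24  (≤ bound)
a_3 = 1: 174/25  (> 24, stop)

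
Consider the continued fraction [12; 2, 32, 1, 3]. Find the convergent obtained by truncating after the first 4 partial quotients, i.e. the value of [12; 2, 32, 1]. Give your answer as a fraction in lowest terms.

837/67

Start with 1.
32 + 1/(1/1) = 32 + 1/1 = 33/1
2 + 1/(33/1) = 2 + 1/33 = 67/33
12 + 1/(67/33) = 12 + 33/67 = 837/67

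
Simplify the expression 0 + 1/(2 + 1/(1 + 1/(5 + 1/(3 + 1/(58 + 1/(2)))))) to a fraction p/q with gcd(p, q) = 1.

2235/6352

Collapse the nested fraction from the inside out:
Start with 2.
58 + 1/(2/1) = 58 + 1/2 = 117/2
3 + 1/(117/2) = 3 + 2/117 = 353/117
5 + 1/(353/117) = 5 + 117/353 = 1882/353
1 + 1/(1882/353) = 1 + 353/1882 = 2235/1882
2 + 1/(2235/1882) = 2 + 1882/2235 = 6352/2235
0 + 1/(6352/2235) = 0 + 2235/6352 = 2235/6352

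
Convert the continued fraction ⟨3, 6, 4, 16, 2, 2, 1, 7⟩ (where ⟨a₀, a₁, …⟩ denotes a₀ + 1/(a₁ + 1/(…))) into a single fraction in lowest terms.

71099/22499

Start with 7.
1 + 1/(7/1) = 1 + 1/7 = 8/7
2 + 1/(8/7) = 2 + 7/8 = 23/8
2 + 1/(23/8) = 2 + 8/23 = 54/23
16 + 1/(54/23) = 16 + 23/54 = 887/54
4 + 1/(887/54) = 4 + 54/887 = 3602/887
6 + 1/(3602/887) = 6 + 887/3602 = 22499/3602
3 + 1/(22499/3602) = 3 + 3602/22499 = 71099/22499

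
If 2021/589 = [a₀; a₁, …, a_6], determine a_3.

7

⌊2021/589⌋ = 3, remainder 254
⌊589/254⌋ = 2, remainder 81
⌊254/81⌋ = 3, remainder 11
⌊81/11⌋ = 7, remainder 4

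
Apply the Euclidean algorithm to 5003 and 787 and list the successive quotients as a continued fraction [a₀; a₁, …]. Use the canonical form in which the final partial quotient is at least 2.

5003 = 6·787 + 281, so a_0 = 6
787 = 2·281 + 225, so a_1 = 2
281 = 1·225 + 56, so a_2 = 1
225 = 4·56 + 1, so a_3 = 4
56 = 56·1 + 0, so a_4 = 56

[6; 2, 1, 4, 56]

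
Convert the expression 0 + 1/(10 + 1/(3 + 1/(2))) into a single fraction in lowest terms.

7/72

Start with 2.
3 + 1/(2/1) = 3 + 1/2 = 7/2
10 + 1/(7/2) = 10 + 2/7 = 72/7
0 + 1/(72/7) = 0 + 7/72 = 7/72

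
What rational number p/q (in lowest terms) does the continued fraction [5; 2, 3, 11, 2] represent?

Start with 2.
11 + 1/(2/1) = 11 + 1/2 = 23/2
3 + 1/(23/2) = 3 + 2/23 = 71/23
2 + 1/(71/23) = 2 + 23/71 = 165/71
5 + 1/(165/71) = 5 + 71/165 = 896/165

896/165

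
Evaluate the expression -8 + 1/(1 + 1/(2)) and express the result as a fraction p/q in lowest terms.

a_0 = -8: -8/1
a_1 = 1: -7/1
a_2 = 2: -22/3

-22/3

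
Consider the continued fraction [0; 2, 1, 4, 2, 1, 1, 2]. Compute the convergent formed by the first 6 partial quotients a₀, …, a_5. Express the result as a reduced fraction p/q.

16/45

Start with 1.
2 + 1/(1/1) = 2 + 1/1 = 3/1
4 + 1/(3/1) = 4 + 1/3 = 13/3
1 + 1/(13/3) = 1 + 3/13 = 16/13
2 + 1/(16/13) = 2 + 13/16 = 45/16
0 + 1/(45/16) = 0 + 16/45 = 16/45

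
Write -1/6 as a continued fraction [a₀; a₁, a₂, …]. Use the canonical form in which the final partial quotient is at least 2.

Repeatedly divide and take the remainder:
⌊-1/6⌋ = -1, remainder 5
⌊6/5⌋ = 1, remainder 1
⌊5/1⌋ = 5, remainder 0

[-1; 1, 5]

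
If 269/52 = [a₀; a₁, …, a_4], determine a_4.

Apply division with remainder until the remainder is 0:
269 = 5·52 + 9, so a_0 = 5
52 = 5·9 + 7, so a_1 = 5
9 = 1·7 + 2, so a_2 = 1
7 = 3·2 + 1, so a_3 = 3
2 = 2·1 + 0, so a_4 = 2

2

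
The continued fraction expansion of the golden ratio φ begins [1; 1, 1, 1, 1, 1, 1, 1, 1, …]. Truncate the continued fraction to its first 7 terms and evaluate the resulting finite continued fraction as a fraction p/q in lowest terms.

21/13

Start with 1.
1 + 1/(1/1) = 1 + 1/1 = 2/1
1 + 1/(2/1) = 1 + 1/2 = 3/2
1 + 1/(3/2) = 1 + 2/3 = 5/3
1 + 1/(5/3) = 1 + 3/5 = 8/5
1 + 1/(8/5) = 1 + 5/8 = 13/8
1 + 1/(13/8) = 1 + 8/13 = 21/13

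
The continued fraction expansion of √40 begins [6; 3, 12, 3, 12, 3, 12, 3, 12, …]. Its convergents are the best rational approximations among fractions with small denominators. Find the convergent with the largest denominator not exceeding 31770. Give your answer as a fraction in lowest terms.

27379/4329

a_0 = 6: 6/1  (≤ bound)
a_1 = 3: 19/3  (≤ bound)
a_2 = 12: 234/37  (≤ bound)
a_3 = 3: 721/114  (≤ bound)
a_4 = 12: 8886/1405  (≤ bound)
a_5 = 3: 27379/4329  (≤ bound)
a_6 = 12: 337434/53353  (> 31770, stop)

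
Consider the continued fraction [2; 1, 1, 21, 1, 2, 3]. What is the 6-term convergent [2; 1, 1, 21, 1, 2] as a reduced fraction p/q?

Compute successive convergents:
a_0 = 2: 2/1
a_1 = 1: 3/1
a_2 = 1: 5/2
a_3 = 21: 108/43
a_4 = 1: 113/45
a_5 = 2: 334/133

334/133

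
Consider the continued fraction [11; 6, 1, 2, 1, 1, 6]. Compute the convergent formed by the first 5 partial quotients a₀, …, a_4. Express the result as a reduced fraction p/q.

Use the convergent recurrence hₖ = aₖ·hₖ₋₁ + hₖ₋₂ (and likewise for the denominators kₖ):
a_0 = 11: 11/1
a_1 = 6: 67/6
a_2 = 1: 78/7
a_3 = 2: 223/20
a_4 = 1: 301/27

301/27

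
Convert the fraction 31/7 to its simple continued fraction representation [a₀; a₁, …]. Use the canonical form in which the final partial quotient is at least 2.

Repeatedly divide and take the remainder:
31 ÷ 7 → quotient 4, remainder 3
7 ÷ 3 → quotient 2, remainder 1
3 ÷ 1 → quotient 3, remainder 0

[4; 2, 3]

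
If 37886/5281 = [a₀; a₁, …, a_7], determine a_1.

5

⌊37886/5281⌋ = 7, remainder 919
⌊5281/919⌋ = 5, remainder 686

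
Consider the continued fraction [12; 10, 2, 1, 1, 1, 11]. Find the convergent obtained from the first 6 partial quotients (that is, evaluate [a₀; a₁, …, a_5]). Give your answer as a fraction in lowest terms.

Start with 1.
1 + 1/(1/1) = 1 + 1/1 = 2/1
1 + 1/(2/1) = 1 + 1/2 = 3/2
2 + 1/(3/2) = 2 + 2/3 = 8/3
10 + 1/(8/3) = 10 + 3/8 = 83/8
12 + 1/(83/8) = 12 + 8/83 = 1004/83

1004/83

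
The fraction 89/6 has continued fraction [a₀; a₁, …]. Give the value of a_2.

⌊89/6⌋ = 14, remainder 5
⌊6/5⌋ = 1, remainder 1
⌊5/1⌋ = 5, remainder 0

5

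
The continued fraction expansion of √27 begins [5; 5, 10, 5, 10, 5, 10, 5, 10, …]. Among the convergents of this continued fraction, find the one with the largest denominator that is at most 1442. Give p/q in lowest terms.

a_0 = 5: 5/1  (≤ bound)
a_1 = 5: 26/5  (≤ bound)
a_2 = 10: 265/51  (≤ bound)
a_3 = 5: 1351/260  (≤ bound)
a_4 = 10: 13775/2651  (> 1442, stop)

1351/260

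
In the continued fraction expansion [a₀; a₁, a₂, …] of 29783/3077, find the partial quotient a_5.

1

⌊29783/3077⌋ = 9, remainder 2090
⌊3077/2090⌋ = 1, remainder 987
⌊2090/987⌋ = 2, remainder 116
⌊987/116⌋ = 8, remainder 59
⌊116/59⌋ = 1, remainder 57
⌊59/57⌋ = 1, remainder 2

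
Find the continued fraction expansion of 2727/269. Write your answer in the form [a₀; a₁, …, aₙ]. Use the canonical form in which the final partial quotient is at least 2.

[10; 7, 3, 1, 2, 3]

2727 ÷ 269 → quotient 10, remainder 37
269 ÷ 37 → quotient 7, remainder 10
37 ÷ 10 → quotient 3, remainder 7
10 ÷ 7 → quotient 1, remainder 3
7 ÷ 3 → quotient 2, remainder 1
3 ÷ 1 → quotient 3, remainder 0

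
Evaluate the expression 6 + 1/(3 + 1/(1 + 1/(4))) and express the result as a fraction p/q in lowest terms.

Starting at the tail and folding back:
Start with 4.
1 + 1/(4/1) = 1 + 1/4 = 5/4
3 + 1/(5/4) = 3 + 4/5 = 19/5
6 + 1/(19/5) = 6 + 5/19 = 119/19

119/19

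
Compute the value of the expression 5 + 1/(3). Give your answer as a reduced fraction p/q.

Start with 3.
5 + 1/(3/1) = 5 + 1/3 = 16/3

16/3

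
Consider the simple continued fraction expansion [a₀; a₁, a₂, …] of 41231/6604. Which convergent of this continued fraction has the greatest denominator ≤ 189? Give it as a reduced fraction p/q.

231/37

a_0 = 6: 6/1  (≤ bound)
a_1 = 4: 25/4  (≤ bound)
a_2 = 9: 231/37  (≤ bound)
a_3 = 7: 1642/263  (> 189, stop)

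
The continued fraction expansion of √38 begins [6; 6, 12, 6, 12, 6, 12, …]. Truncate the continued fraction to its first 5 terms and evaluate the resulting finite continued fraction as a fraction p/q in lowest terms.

33294/5401

Compute successive convergents:
a_0 = 6: 6/1
a_1 = 6: 37/6
a_2 = 12: 450/73
a_3 = 6: 2737/444
a_4 = 12: 33294/5401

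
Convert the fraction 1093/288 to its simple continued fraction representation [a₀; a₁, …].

[3; 1, 3, 1, 7, 2, 3]

1093 = 3·288 + 229, so a_0 = 3
288 = 1·229 + 59, so a_1 = 1
229 = 3·59 + 52, so a_2 = 3
59 = 1·52 + 7, so a_3 = 1
52 = 7·7 + 3, so a_4 = 7
7 = 2·3 + 1, so a_5 = 2
3 = 3·1 + 0, so a_6 = 3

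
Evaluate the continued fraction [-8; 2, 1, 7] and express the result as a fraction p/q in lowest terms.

Start with 7.
1 + 1/(7/1) = 1 + 1/7 = 8/7
2 + 1/(8/7) = 2 + 7/8 = 23/8
-8 + 1/(23/8) = -8 + 8/23 = -176/23

-176/23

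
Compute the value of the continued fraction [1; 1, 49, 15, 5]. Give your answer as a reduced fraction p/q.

7534/3805

Work from the innermost term outward:
Start with 5.
15 + 1/(5/1) = 15 + 1/5 = 76/5
49 + 1/(76/5) = 49 + 5/76 = 3729/76
1 + 1/(3729/76) = 1 + 76/3729 = 3805/3729
1 + 1/(3805/3729) = 1 + 3729/3805 = 7534/3805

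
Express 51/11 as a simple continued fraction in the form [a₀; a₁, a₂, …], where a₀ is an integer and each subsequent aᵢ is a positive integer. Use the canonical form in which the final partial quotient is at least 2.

[4; 1, 1, 1, 3]

Run the Euclidean algorithm, recording each quotient:
51 ÷ 11 → quotient 4, remainder 7
11 ÷ 7 → quotient 1, remainder 4
7 ÷ 4 → quotient 1, remainder 3
4 ÷ 3 → quotient 1, remainder 1
3 ÷ 1 → quotient 3, remainder 0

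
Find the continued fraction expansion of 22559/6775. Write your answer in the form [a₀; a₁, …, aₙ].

22559 ÷ 6775 → quotient 3, remainder 2234
6775 ÷ 2234 → quotient 3, remainder 73
2234 ÷ 73 → quotient 30, remainder 44
73 ÷ 44 → quotient 1, remainder 29
44 ÷ 29 → quotient 1, remainder 15
29 ÷ 15 → quotient 1, remainder 14
15 ÷ 14 → quotient 1, remainder 1
14 ÷ 1 → quotient 14, remainder 0

[3; 3, 30, 1, 1, 1, 1, 14]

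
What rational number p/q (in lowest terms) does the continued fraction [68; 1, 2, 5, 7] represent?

7899/115

Build up convergents one term at a time:
a_0 = 68: 68/1
a_1 = 1: 69/1
a_2 = 2: 206/3
a_3 = 5: 1099/16
a_4 = 7: 7899/115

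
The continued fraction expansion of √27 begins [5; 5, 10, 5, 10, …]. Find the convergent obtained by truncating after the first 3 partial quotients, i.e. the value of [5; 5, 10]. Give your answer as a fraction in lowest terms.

265/51

Start with 10.
5 + 1/(10/1) = 5 + 1/10 = 51/10
5 + 1/(51/10) = 5 + 10/51 = 265/51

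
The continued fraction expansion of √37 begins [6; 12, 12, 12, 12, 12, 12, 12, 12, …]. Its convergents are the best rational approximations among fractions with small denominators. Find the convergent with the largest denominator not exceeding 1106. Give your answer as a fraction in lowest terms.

882/145

a_0 = 6: 6/1  (≤ bound)
a_1 = 12: 73/12  (≤ bound)
a_2 = 12: 882/145  (≤ bound)
a_3 = 12: 10657/1752  (> 1106, stop)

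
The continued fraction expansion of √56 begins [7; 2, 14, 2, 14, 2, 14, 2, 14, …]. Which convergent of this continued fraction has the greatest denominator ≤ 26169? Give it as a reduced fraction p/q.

a_0 = 7: 7/1  (≤ bound)
a_1 = 2: 15/2  (≤ bound)
a_2 = 14: 217/29  (≤ bound)
a_3 = 2: 449/60  (≤ bound)
a_4 = 14: 6503/869  (≤ bound)
a_5 = 2: 13455/1798  (≤ bound)
a_6 = 14: 194873/26041  (≤ bound)
a_7 = 2: 403201/53880  (> 26169, stop)

194873/26041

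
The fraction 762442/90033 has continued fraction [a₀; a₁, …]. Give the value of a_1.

762442 = 8·90033 + 42178, so a_0 = 8
90033 = 2·42178 + 5677, so a_1 = 2

2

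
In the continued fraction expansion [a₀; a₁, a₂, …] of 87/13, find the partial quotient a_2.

⌊87/13⌋ = 6, remainder 9
⌊13/9⌋ = 1, remainder 4
⌊9/4⌋ = 2, remainder 1

2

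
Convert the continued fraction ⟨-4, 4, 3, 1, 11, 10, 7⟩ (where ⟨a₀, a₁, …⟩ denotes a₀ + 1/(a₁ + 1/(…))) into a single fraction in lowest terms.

-53911/14319

Work from the innermost term outward:
Start with 7.
10 + 1/(7/1) = 10 + 1/7 = 71/7
11 + 1/(71/7) = 11 + 7/71 = 788/71
1 + 1/(788/71) = 1 + 71/788 = 859/788
3 + 1/(859/788) = 3 + 788/859 = 3365/859
4 + 1/(3365/859) = 4 + 859/3365 = 14319/3365
-4 + 1/(14319/3365) = -4 + 3365/14319 = -53911/14319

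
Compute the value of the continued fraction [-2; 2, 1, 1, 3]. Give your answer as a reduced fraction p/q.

Build up convergents one term at a time:
a_0 = -2: -2/1
a_1 = 2: -3/2
a_2 = 1: -5/3
a_3 = 1: -8/5
a_4 = 3: -29/18

-29/18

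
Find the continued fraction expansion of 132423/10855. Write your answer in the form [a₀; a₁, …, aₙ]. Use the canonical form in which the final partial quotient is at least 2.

[12; 5, 54, 13, 3]

132423 = 12·10855 + 2163, so a_0 = 12
10855 = 5·2163 + 40, so a_1 = 5
2163 = 54·40 + 3, so a_2 = 54
40 = 13·3 + 1, so a_3 = 13
3 = 3·1 + 0, so a_4 = 3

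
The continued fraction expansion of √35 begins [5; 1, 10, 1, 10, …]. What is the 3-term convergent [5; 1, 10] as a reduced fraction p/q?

65/11

Use the convergent recurrence hₖ = aₖ·hₖ₋₁ + hₖ₋₂ (and likewise for the denominators kₖ):
a_0 = 5: 5/1
a_1 = 1: 6/1
a_2 = 10: 65/11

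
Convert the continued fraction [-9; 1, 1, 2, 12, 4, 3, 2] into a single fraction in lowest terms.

Compute successive convergents:
a_0 = -9: -9/1
a_1 = 1: -8/1
a_2 = 1: -17/2
a_3 = 2: -42/5
a_4 = 12: -521/62
a_5 = 4: -2126/253
a_6 = 3: -6899/821
a_7 = 2: -15924/1895

-15924/1895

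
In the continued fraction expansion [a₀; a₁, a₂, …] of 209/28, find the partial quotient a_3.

Apply division with remainder until the remainder is 0:
⌊209/28⌋ = 7, remainder 13
⌊28/13⌋ = 2, remainder 2
⌊13/2⌋ = 6, remainder 1
⌊2/1⌋ = 2, remainder 0

2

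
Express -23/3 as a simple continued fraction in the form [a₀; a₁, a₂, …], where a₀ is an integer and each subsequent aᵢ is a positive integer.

[-8; 3]

-23 = -8·3 + 1, so a_0 = -8
3 = 3·1 + 0, so a_1 = 3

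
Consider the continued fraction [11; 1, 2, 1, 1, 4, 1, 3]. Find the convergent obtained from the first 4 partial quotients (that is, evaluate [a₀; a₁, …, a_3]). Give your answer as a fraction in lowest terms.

47/4

Start with 1.
2 + 1/(1/1) = 2 + 1/1 = 3/1
1 + 1/(3/1) = 1 + 1/3 = 4/3
11 + 1/(4/3) = 11 + 3/4 = 47/4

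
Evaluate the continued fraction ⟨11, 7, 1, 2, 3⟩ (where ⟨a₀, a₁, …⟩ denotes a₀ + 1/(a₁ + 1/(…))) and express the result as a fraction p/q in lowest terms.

Starting at the tail and folding back:
Start with 3.
2 + 1/(3/1) = 2 + 1/3 = 7/3
1 + 1/(7/3) = 1 + 3/7 = 10/7
7 + 1/(10/7) = 7 + 7/10 = 77/10
11 + 1/(77/10) = 11 + 10/77 = 857/77

857/77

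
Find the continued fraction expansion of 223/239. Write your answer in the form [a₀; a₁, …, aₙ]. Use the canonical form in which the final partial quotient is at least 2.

[0; 1, 13, 1, 15]

Repeatedly divide and take the remainder:
223 ÷ 239 → quotient 0, remainder 223
239 ÷ 223 → quotient 1, remainder 16
223 ÷ 16 → quotient 13, remainder 15
16 ÷ 15 → quotient 1, remainder 1
15 ÷ 1 → quotient 15, remainder 0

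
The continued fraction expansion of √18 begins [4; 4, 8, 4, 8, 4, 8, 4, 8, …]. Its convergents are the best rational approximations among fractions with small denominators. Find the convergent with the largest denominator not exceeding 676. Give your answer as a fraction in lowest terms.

a_0 = 4: 4/1  (≤ bound)
a_1 = 4: 17/4  (≤ bound)
a_2 = 8: 140/33  (≤ bound)
a_3 = 4: 577/136  (≤ bound)
a_4 = 8: 4756/1121  (> 676, stop)

577/136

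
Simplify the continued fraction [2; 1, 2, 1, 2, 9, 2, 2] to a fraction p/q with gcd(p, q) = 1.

1465/537

a_0 = 2: 2/1
a_1 = 1: 3/1
a_2 = 2: 8/3
a_3 = 1: 11/4
a_4 = 2: 30/11
a_5 = 9: 281/103
a_6 = 2: 592/217
a_7 = 2: 1465/537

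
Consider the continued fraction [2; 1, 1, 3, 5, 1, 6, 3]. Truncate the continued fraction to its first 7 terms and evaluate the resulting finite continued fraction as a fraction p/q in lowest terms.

Start with 6.
1 + 1/(6/1) = 1 + 1/6 = 7/6
5 + 1/(7/6) = 5 + 6/7 = 41/7
3 + 1/(41/7) = 3 + 7/41 = 130/41
1 + 1/(130/41) = 1 + 41/130 = 171/130
1 + 1/(171/130) = 1 + 130/171 = 301/171
2 + 1/(301/171) = 2 + 171/301 = 773/301

773/301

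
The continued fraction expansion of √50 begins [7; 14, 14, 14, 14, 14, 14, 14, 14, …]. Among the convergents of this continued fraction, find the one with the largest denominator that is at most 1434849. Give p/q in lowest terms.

List convergents until the denominator exceeds the bound:
a_0 = 7: 7/1  (≤ bound)
a_1 = 14: 99/14  (≤ bound)
a_2 = 14: 1393/197  (≤ bound)
a_3 = 14: 19601/2772  (≤ bound)
a_4 = 14: 275807/39005  (≤ bound)
a_5 = 14: 3880899/548842  (≤ bound)
a_6 = 14: 54608393/7722793  (> 1434849, stop)

3880899/548842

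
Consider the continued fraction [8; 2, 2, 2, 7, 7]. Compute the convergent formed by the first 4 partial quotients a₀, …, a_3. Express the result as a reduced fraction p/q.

101/12

Work from the innermost term outward:
Start with 2.
2 + 1/(2/1) = 2 + 1/2 = 5/2
2 + 1/(5/2) = 2 + 2/5 = 12/5
8 + 1/(12/5) = 8 + 5/12 = 101/12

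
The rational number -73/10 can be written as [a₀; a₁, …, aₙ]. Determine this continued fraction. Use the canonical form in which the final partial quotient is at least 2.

[-8; 1, 2, 3]

-73 = -8·10 + 7, so a_0 = -8
10 = 1·7 + 3, so a_1 = 1
7 = 2·3 + 1, so a_2 = 2
3 = 3·1 + 0, so a_3 = 3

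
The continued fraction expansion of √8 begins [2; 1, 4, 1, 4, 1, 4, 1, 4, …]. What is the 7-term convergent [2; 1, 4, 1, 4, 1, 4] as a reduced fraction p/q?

478/169

Start with 4.
1 + 1/(4/1) = 1 + 1/4 = 5/4
4 + 1/(5/4) = 4 + 4/5 = 24/5
1 + 1/(24/5) = 1 + 5/24 = 29/24
4 + 1/(29/24) = 4 + 24/29 = 140/29
1 + 1/(140/29) = 1 + 29/140 = 169/140
2 + 1/(169/140) = 2 + 140/169 = 478/169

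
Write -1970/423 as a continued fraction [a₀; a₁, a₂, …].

[-5; 2, 1, 11, 12]

⌊-1970/423⌋ = -5, remainder 145
⌊423/145⌋ = 2, remainder 133
⌊145/133⌋ = 1, remainder 12
⌊133/12⌋ = 11, remainder 1
⌊12/1⌋ = 12, remainder 0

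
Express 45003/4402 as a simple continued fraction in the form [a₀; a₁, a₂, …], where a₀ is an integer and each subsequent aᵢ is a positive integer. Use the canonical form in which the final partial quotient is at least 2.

[10; 4, 2, 10, 1, 13, 3]

45003 = 10·4402 + 983, so a_0 = 10
4402 = 4·983 + 470, so a_1 = 4
983 = 2·470 + 43, so a_2 = 2
470 = 10·43 + 40, so a_3 = 10
43 = 1·40 + 3, so a_4 = 1
40 = 13·3 + 1, so a_5 = 13
3 = 3·1 + 0, so a_6 = 3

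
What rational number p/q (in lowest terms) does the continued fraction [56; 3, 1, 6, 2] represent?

3263/58

Starting at the tail and folding back:
Start with 2.
6 + 1/(2/1) = 6 + 1/2 = 13/2
1 + 1/(13/2) = 1 + 2/13 = 15/13
3 + 1/(15/13) = 3 + 13/15 = 58/15
56 + 1/(58/15) = 56 + 15/58 = 3263/58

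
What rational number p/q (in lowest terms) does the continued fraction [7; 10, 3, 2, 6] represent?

3286/463

a_0 = 7: 7/1
a_1 = 10: 71/10
a_2 = 3: 220/31
a_3 = 2: 511/72
a_4 = 6: 3286/463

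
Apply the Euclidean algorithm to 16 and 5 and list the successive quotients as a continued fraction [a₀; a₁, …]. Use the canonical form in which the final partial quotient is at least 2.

16 = 3·5 + 1, so a_0 = 3
5 = 5·1 + 0, so a_1 = 5

[3; 5]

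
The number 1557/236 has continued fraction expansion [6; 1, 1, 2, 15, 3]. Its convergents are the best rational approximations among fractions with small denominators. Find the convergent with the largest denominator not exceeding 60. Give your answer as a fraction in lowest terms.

a_0 = 6: 6/1  (≤ bound)
a_1 = 1: 7/1  (≤ bound)
a_2 = 1: 13/2  (≤ bound)
a_3 = 2: 33/5  (≤ bound)
a_4 = 15: 508/77  (> 60, stop)

33/5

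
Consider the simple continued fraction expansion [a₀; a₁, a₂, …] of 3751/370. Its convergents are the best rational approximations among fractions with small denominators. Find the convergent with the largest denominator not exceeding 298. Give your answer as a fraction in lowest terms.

294/29

a_0 = 10: 10/1  (≤ bound)
a_1 = 7: 71/7  (≤ bound)
a_2 = 3: 223/22  (≤ bound)
a_3 = 1: 294/29  (≤ bound)
a_4 = 12: 3751/370  (> 298, stop)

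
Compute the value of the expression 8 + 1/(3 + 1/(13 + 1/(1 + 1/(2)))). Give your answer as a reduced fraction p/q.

Start with 2.
1 + 1/(2/1) = 1 + 1/2 = 3/2
13 + 1/(3/2) = 13 + 2/3 = 41/3
3 + 1/(41/3) = 3 + 3/41 = 126/41
8 + 1/(126/41) = 8 + 41/126 = 1049/126

1049/126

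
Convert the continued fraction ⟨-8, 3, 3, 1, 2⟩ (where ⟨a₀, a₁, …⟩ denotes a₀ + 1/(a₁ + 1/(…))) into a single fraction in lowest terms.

Build up convergents one term at a time:
a_0 = -8: -8/1
a_1 = 3: -23/3
a_2 = 3: -77/10
a_3 = 1: -100/13
a_4 = 2: -277/36

-277/36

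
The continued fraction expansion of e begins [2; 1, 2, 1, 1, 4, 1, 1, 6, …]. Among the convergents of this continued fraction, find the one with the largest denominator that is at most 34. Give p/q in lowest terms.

87/32

List convergents until the denominator exceeds the bound:
a_0 = 2: 2/1  (≤ bound)
a_1 = 1: 3/1  (≤ bound)
a_2 = 2: 8/3  (≤ bound)
a_3 = 1: 11/4  (≤ bound)
a_4 = 1: 19/7  (≤ bound)
a_5 = 4: 87/32  (≤ bound)
a_6 = 1: 106/39  (> 34, stop)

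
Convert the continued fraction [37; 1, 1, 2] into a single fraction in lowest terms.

Start with 2.
1 + 1/(2/1) = 1 + 1/2 = 3/2
1 + 1/(3/2) = 1 + 2/3 = 5/3
37 + 1/(5/3) = 37 + 3/5 = 188/5

188/5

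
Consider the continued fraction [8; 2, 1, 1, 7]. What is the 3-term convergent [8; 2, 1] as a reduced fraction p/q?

a_0 = 8: 8/1
a_1 = 2: 17/2
a_2 = 1: 25/3

25/3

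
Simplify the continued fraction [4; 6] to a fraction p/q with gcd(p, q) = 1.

Collapse the nested fraction from the inside out:
Start with 6.
4 + 1/(6/1) = 4 + 1/6 = 25/6

25/6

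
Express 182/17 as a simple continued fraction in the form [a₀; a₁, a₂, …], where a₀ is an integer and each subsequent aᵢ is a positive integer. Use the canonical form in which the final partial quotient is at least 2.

Apply division with remainder until the remainder is 0:
⌊182/17⌋ = 10, remainder 12
⌊17/12⌋ = 1, remainder 5
⌊12/5⌋ = 2, remainder 2
⌊5/2⌋ = 2, remainder 1
⌊2/1⌋ = 2, remainder 0

[10; 1, 2, 2, 2]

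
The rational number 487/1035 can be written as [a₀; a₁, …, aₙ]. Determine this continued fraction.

[0; 2, 7, 1, 60]

Run the Euclidean algorithm, recording each quotient:
⌊487/1035⌋ = 0, remainder 487
⌊1035/487⌋ = 2, remainder 61
⌊487/61⌋ = 7, remainder 60
⌊61/60⌋ = 1, remainder 1
⌊60/1⌋ = 60, remainder 0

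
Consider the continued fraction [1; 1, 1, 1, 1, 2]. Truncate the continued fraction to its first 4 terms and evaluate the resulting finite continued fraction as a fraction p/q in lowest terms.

Compute successive convergents:
a_0 = 1: 1/1
a_1 = 1: 2/1
a_2 = 1: 3/2
a_3 = 1: 5/3

5/3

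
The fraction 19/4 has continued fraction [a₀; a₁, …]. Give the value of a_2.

3

19 = 4·4 + 3, so a_0 = 4
4 = 1·3 + 1, so a_1 = 1
3 = 3·1 + 0, so a_2 = 3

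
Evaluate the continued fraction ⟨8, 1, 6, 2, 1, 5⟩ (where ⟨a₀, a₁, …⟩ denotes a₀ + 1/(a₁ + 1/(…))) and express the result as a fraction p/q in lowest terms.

1108/125

Starting at the tail and folding back:
Start with 5.
1 + 1/(5/1) = 1 + 1/5 = 6/5
2 + 1/(6/5) = 2 + 5/6 = 17/6
6 + 1/(17/6) = 6 + 6/17 = 108/17
1 + 1/(108/17) = 1 + 17/108 = 125/108
8 + 1/(125/108) = 8 + 108/125 = 1108/125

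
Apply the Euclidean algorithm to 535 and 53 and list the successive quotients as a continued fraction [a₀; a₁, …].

Apply division with remainder until the remainder is 0:
535 ÷ 53 → quotient 10, remainder 5
53 ÷ 5 → quotient 10, remainder 3
5 ÷ 3 → quotient 1, remainder 2
3 ÷ 2 → quotient 1, remainder 1
2 ÷ 1 → quotient 2, remainder 0

[10; 10, 1, 1, 2]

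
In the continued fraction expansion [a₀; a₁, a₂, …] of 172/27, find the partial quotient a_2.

1

⌊172/27⌋ = 6, remainder 10
⌊27/10⌋ = 2, remainder 7
⌊10/7⌋ = 1, remainder 3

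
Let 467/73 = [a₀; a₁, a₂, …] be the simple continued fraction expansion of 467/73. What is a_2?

Apply division with remainder until the remainder is 0:
⌊467/73⌋ = 6, remainder 29
⌊73/29⌋ = 2, remainder 15
⌊29/15⌋ = 1, remainder 14

1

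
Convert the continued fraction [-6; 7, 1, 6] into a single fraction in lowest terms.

-323/55

Work from the innermost term outward:
Start with 6.
1 + 1/(6/1) = 1 + 1/6 = 7/6
7 + 1/(7/6) = 7 + 6/7 = 55/7
-6 + 1/(55/7) = -6 + 7/55 = -323/55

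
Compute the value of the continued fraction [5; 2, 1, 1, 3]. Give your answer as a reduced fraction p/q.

97/18

Start with 3.
1 + 1/(3/1) = 1 + 1/3 = 4/3
1 + 1/(4/3) = 1 + 3/4 = 7/4
2 + 1/(7/4) = 2 + 4/7 = 18/7
5 + 1/(18/7) = 5 + 7/18 = 97/18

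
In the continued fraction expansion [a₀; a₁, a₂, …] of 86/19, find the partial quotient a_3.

9

Apply division with remainder until the remainder is 0:
86 ÷ 19 → quotient 4, remainder 10
19 ÷ 10 → quotient 1, remainder 9
10 ÷ 9 → quotient 1, remainder 1
9 ÷ 1 → quotient 9, remainder 0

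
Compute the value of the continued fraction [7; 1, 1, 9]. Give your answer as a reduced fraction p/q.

143/19

a_0 = 7: 7/1
a_1 = 1: 8/1
a_2 = 1: 15/2
a_3 = 9: 143/19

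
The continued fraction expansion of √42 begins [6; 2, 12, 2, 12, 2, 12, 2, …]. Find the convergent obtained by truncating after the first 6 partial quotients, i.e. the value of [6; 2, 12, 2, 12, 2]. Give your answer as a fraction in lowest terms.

Start with 2.
12 + 1/(2/1) = 12 + 1/2 = 25/2
2 + 1/(25/2) = 2 + 2/25 = 52/25
12 + 1/(52/25) = 12 + 25/52 = 649/52
2 + 1/(649/52) = 2 + 52/649 = 1350/649
6 + 1/(1350/649) = 6 + 649/1350 = 8749/1350

8749/1350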